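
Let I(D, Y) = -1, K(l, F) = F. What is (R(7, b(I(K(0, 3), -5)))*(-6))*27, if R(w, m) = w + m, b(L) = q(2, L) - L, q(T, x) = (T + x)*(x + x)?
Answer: -972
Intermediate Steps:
q(T, x) = 2*x*(T + x) (q(T, x) = (T + x)*(2*x) = 2*x*(T + x))
b(L) = -L + 2*L*(2 + L) (b(L) = 2*L*(2 + L) - L = -L + 2*L*(2 + L))
R(w, m) = m + w
(R(7, b(I(K(0, 3), -5)))*(-6))*27 = ((-(3 + 2*(-1)) + 7)*(-6))*27 = ((-(3 - 2) + 7)*(-6))*27 = ((-1*1 + 7)*(-6))*27 = ((-1 + 7)*(-6))*27 = (6*(-6))*27 = -36*27 = -972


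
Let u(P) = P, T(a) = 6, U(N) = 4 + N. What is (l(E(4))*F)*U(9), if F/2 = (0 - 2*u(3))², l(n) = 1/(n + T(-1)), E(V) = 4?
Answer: 468/5 ≈ 93.600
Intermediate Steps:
l(n) = 1/(6 + n) (l(n) = 1/(n + 6) = 1/(6 + n))
F = 72 (F = 2*(0 - 2*3)² = 2*(0 - 6)² = 2*(-6)² = 2*36 = 72)
(l(E(4))*F)*U(9) = (72/(6 + 4))*(4 + 9) = (72/10)*13 = ((⅒)*72)*13 = (36/5)*13 = 468/5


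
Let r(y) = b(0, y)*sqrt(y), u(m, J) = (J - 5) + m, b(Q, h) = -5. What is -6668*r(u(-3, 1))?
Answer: 33340*I*sqrt(7) ≈ 88209.0*I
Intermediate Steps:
u(m, J) = -5 + J + m (u(m, J) = (-5 + J) + m = -5 + J + m)
r(y) = -5*sqrt(y)
-6668*r(u(-3, 1)) = -(-33340)*sqrt(-5 + 1 - 3) = -(-33340)*sqrt(-7) = -(-33340)*I*sqrt(7) = 33340*I*sqrt(7)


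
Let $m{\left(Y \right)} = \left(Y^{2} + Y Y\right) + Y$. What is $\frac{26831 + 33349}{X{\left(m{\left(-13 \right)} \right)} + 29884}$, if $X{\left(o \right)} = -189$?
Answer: $\frac{12036}{5939} \approx 2.0266$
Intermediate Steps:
$m{\left(Y \right)} = Y + 2 Y^{2}$ ($m{\left(Y \right)} = \left(Y^{2} + Y^{2}\right) + Y = 2 Y^{2} + Y = Y + 2 Y^{2}$)
$\frac{26831 + 33349}{X{\left(m{\left(-13 \right)} \right)} + 29884} = \frac{26831 + 33349}{-189 + 29884} = \frac{60180}{29695} = 60180 \cdot \frac{1}{29695} = \frac{12036}{5939}$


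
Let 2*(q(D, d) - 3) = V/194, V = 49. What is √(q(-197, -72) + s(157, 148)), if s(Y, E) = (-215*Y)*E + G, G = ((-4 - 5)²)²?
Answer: I*√187772623183/194 ≈ 2233.6*I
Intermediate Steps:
q(D, d) = 1213/388 (q(D, d) = 3 + (49/194)/2 = 3 + (49*(1/194))/2 = 3 + (½)*(49/194) = 3 + 49/388 = 1213/388)
G = 6561 (G = ((-9)²)² = 81² = 6561)
s(Y, E) = 6561 - 215*E*Y (s(Y, E) = (-215*Y)*E + 6561 = -215*E*Y + 6561 = 6561 - 215*E*Y)
√(q(-197, -72) + s(157, 148)) = √(1213/388 + (6561 - 215*148*157)) = √(1213/388 + (6561 - 4995740)) = √(1213/388 - 4989179) = √(-1935800239/388) = I*√187772623183/194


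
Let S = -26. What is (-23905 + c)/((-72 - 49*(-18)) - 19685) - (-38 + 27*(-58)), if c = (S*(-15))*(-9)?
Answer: 6060583/3775 ≈ 1605.5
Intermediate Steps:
c = -3510 (c = -26*(-15)*(-9) = 390*(-9) = -3510)
(-23905 + c)/((-72 - 49*(-18)) - 19685) - (-38 + 27*(-58)) = (-23905 - 3510)/((-72 - 49*(-18)) - 19685) - (-38 + 27*(-58)) = -27415/((-72 + 882) - 19685) - (-38 - 1566) = -27415/(810 - 19685) - 1*(-1604) = -27415/(-18875) + 1604 = -27415*(-1/18875) + 1604 = 5483/3775 + 1604 = 6060583/3775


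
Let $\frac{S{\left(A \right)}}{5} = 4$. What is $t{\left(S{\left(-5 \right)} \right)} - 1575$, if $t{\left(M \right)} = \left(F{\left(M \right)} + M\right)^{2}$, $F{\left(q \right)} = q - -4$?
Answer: $361$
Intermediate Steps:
$S{\left(A \right)} = 20$ ($S{\left(A \right)} = 5 \cdot 4 = 20$)
$F{\left(q \right)} = 4 + q$ ($F{\left(q \right)} = q + 4 = 4 + q$)
$t{\left(M \right)} = \left(4 + 2 M\right)^{2}$ ($t{\left(M \right)} = \left(\left(4 + M\right) + M\right)^{2} = \left(4 + 2 M\right)^{2}$)
$t{\left(S{\left(-5 \right)} \right)} - 1575 = 4 \left(2 + 20\right)^{2} - 1575 = 4 \cdot 22^{2} - 1575 = 4 \cdot 484 - 1575 = 1936 - 1575 = 361$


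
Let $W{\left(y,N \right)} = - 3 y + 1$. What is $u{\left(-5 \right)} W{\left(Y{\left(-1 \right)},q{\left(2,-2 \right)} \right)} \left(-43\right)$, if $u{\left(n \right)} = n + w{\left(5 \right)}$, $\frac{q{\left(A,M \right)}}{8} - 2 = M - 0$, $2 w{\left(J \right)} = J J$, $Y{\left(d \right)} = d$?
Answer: $-1290$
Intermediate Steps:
$w{\left(J \right)} = \frac{J^{2}}{2}$ ($w{\left(J \right)} = \frac{J J}{2} = \frac{J^{2}}{2}$)
$q{\left(A,M \right)} = 16 + 8 M$ ($q{\left(A,M \right)} = 16 + 8 \left(M - 0\right) = 16 + 8 \left(M + 0\right) = 16 + 8 M$)
$W{\left(y,N \right)} = 1 - 3 y$
$u{\left(n \right)} = \frac{25}{2} + n$ ($u{\left(n \right)} = n + \frac{5^{2}}{2} = n + \frac{1}{2} \cdot 25 = n + \frac{25}{2} = \frac{25}{2} + n$)
$u{\left(-5 \right)} W{\left(Y{\left(-1 \right)},q{\left(2,-2 \right)} \right)} \left(-43\right) = \left(\frac{25}{2} - 5\right) \left(1 - -3\right) \left(-43\right) = \frac{15 \left(1 + 3\right)}{2} \left(-43\right) = \frac{15}{2} \cdot 4 \left(-43\right) = 30 \left(-43\right) = -1290$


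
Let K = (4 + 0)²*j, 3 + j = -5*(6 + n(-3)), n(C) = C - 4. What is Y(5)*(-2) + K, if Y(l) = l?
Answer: 22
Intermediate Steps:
n(C) = -4 + C
j = 2 (j = -3 - 5*(6 + (-4 - 3)) = -3 - 5*(6 - 7) = -3 - 5*(-1) = -3 + 5 = 2)
K = 32 (K = (4 + 0)²*2 = 4²*2 = 16*2 = 32)
Y(5)*(-2) + K = 5*(-2) + 32 = -10 + 32 = 22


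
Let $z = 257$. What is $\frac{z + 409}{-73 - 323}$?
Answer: $- \frac{37}{22} \approx -1.6818$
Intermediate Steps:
$\frac{z + 409}{-73 - 323} = \frac{257 + 409}{-73 - 323} = \frac{666}{-396} = 666 \left(- \frac{1}{396}\right) = - \frac{37}{22}$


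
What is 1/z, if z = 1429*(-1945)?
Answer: -1/2779405 ≈ -3.5979e-7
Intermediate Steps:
z = -2779405
1/z = 1/(-2779405) = -1/2779405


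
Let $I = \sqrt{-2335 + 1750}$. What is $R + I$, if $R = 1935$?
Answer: $1935 + 3 i \sqrt{65} \approx 1935.0 + 24.187 i$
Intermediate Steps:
$I = 3 i \sqrt{65}$ ($I = \sqrt{-585} = 3 i \sqrt{65} \approx 24.187 i$)
$R + I = 1935 + 3 i \sqrt{65}$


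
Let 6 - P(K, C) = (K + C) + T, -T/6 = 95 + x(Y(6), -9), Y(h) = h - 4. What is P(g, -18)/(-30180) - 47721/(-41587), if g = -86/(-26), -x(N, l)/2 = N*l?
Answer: 1406671867/1255095660 ≈ 1.1208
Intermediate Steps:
Y(h) = -4 + h
x(N, l) = -2*N*l
g = 43/13 (g = -86*(-1/26) = 43/13 ≈ 3.3077)
T = -786 (T = -6*(95 - 2*(-4 + 6)*(-9)) = -6*(95 - 2*2*(-9)) = -6*(95 + 36) = -6*131 = -786)
P(K, C) = 792 - C - K (P(K, C) = 6 - ((K + C) - 786) = 6 - ((C + K) - 786) = 6 - (-786 + C + K) = 6 + (786 - C - K) = 792 - C - K)
P(g, -18)/(-30180) - 47721/(-41587) = (792 - 1*(-18) - 1*43/13)/(-30180) - 47721/(-41587) = (792 + 18 - 43/13)*(-1/30180) - 47721*(-1/41587) = (10487/13)*(-1/30180) + 47721/41587 = -10487/392340 + 47721/41587 = 1406671867/1255095660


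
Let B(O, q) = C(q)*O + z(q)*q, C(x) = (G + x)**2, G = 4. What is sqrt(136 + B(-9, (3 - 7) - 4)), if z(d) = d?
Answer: 2*sqrt(14) ≈ 7.4833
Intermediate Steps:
C(x) = (4 + x)**2
B(O, q) = q**2 + O*(4 + q)**2 (B(O, q) = (4 + q)**2*O + q*q = O*(4 + q)**2 + q**2 = q**2 + O*(4 + q)**2)
sqrt(136 + B(-9, (3 - 7) - 4)) = sqrt(136 + (((3 - 7) - 4)**2 - 9*(4 + ((3 - 7) - 4))**2)) = sqrt(136 + ((-4 - 4)**2 - 9*(4 + (-4 - 4))**2)) = sqrt(136 + ((-8)**2 - 9*(4 - 8)**2)) = sqrt(136 + (64 - 9*(-4)**2)) = sqrt(136 + (64 - 9*16)) = sqrt(136 + (64 - 144)) = sqrt(136 - 80) = sqrt(56) = 2*sqrt(14)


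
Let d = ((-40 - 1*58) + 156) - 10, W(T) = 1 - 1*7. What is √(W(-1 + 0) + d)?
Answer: √42 ≈ 6.4807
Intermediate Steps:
W(T) = -6 (W(T) = 1 - 7 = -6)
d = 48 (d = ((-40 - 58) + 156) - 10 = (-98 + 156) - 10 = 58 - 10 = 48)
√(W(-1 + 0) + d) = √(-6 + 48) = √42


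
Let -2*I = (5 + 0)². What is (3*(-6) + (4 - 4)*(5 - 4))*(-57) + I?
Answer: 2027/2 ≈ 1013.5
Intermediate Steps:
I = -25/2 (I = -(5 + 0)²/2 = -½*5² = -½*25 = -25/2 ≈ -12.500)
(3*(-6) + (4 - 4)*(5 - 4))*(-57) + I = (3*(-6) + (4 - 4)*(5 - 4))*(-57) - 25/2 = (-18 + 0*1)*(-57) - 25/2 = (-18 + 0)*(-57) - 25/2 = -18*(-57) - 25/2 = 1026 - 25/2 = 2027/2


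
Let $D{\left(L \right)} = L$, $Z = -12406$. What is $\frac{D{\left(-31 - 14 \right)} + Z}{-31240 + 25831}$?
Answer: $\frac{12451}{5409} \approx 2.3019$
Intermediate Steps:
$\frac{D{\left(-31 - 14 \right)} + Z}{-31240 + 25831} = \frac{\left(-31 - 14\right) - 12406}{-31240 + 25831} = \frac{\left(-31 - 14\right) - 12406}{-5409} = \left(-45 - 12406\right) \left(- \frac{1}{5409}\right) = \left(-12451\right) \left(- \frac{1}{5409}\right) = \frac{12451}{5409}$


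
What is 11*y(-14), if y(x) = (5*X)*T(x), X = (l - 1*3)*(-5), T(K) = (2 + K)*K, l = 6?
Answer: -138600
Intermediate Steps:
T(K) = K*(2 + K)
X = -15 (X = (6 - 1*3)*(-5) = (6 - 3)*(-5) = 3*(-5) = -15)
y(x) = -75*x*(2 + x) (y(x) = (5*(-15))*(x*(2 + x)) = -75*x*(2 + x))
11*y(-14) = 11*(-75*(-14)*(2 - 14)) = 11*(-75*(-14)*(-12)) = 11*(-12600) = -138600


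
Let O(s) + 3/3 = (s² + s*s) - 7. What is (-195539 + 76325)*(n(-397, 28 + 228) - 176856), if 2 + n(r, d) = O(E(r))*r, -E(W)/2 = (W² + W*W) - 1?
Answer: 37620712551220480044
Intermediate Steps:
E(W) = 2 - 4*W² (E(W) = -2*((W² + W*W) - 1) = -2*((W² + W²) - 1) = -2*(2*W² - 1) = -2*(-1 + 2*W²) = 2 - 4*W²)
O(s) = -8 + 2*s² (O(s) = -1 + ((s² + s*s) - 7) = -1 + ((s² + s²) - 7) = -1 + (2*s² - 7) = -1 + (-7 + 2*s²) = -8 + 2*s²)
n(r, d) = -2 + r*(-8 + 2*(2 - 4*r²)²) (n(r, d) = -2 + (-8 + 2*(2 - 4*r²)²)*r = -2 + r*(-8 + 2*(2 - 4*r²)²))
(-195539 + 76325)*(n(-397, 28 + 228) - 176856) = (-195539 + 76325)*((-2 - 32*(-397)³ + 32*(-397)⁵) - 176856) = -119214*((-2 - 32*(-62570773) + 32*(-9861716961757)) - 176856) = -119214*((-2 + 2002264736 - 315574942776224) - 176856) = -119214*(-315572940511490 - 176856) = -119214*(-315572940688346) = 37620712551220480044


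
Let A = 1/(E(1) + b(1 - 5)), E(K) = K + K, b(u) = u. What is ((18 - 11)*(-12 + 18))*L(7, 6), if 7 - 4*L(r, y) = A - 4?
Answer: 483/4 ≈ 120.75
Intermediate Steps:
E(K) = 2*K
A = -½ (A = 1/(2*1 + (1 - 5)) = 1/(2 - 4) = 1/(-2) = -½ ≈ -0.50000)
L(r, y) = 23/8 (L(r, y) = 7/4 - (-½ - 4)/4 = 7/4 - ¼*(-9/2) = 7/4 + 9/8 = 23/8)
((18 - 11)*(-12 + 18))*L(7, 6) = ((18 - 11)*(-12 + 18))*(23/8) = (7*6)*(23/8) = 42*(23/8) = 483/4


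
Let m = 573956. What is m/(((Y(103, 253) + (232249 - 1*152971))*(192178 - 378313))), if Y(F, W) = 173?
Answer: -573956/14788611885 ≈ -3.8811e-5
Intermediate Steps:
m/(((Y(103, 253) + (232249 - 1*152971))*(192178 - 378313))) = 573956/(((173 + (232249 - 1*152971))*(192178 - 378313))) = 573956/(((173 + (232249 - 152971))*(-186135))) = 573956/(((173 + 79278)*(-186135))) = 573956/((79451*(-186135))) = 573956/(-14788611885) = 573956*(-1/14788611885) = -573956/14788611885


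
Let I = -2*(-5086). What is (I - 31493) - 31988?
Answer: -53309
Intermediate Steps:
I = 10172
(I - 31493) - 31988 = (10172 - 31493) - 31988 = -21321 - 31988 = -53309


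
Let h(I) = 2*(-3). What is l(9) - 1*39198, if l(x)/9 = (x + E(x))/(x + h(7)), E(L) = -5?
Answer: -39186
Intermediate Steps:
h(I) = -6
l(x) = 9*(-5 + x)/(-6 + x) (l(x) = 9*((x - 5)/(x - 6)) = 9*((-5 + x)/(-6 + x)) = 9*(-5 + x)/(-6 + x))
l(9) - 1*39198 = 9*(-5 + 9)/(-6 + 9) - 1*39198 = 9*4/3 - 39198 = 9*(1/3)*4 - 39198 = 12 - 39198 = -39186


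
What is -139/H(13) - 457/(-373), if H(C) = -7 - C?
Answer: 60987/7460 ≈ 8.1752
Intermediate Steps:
-139/H(13) - 457/(-373) = -139/(-7 - 1*13) - 457/(-373) = -139/(-7 - 13) - 457*(-1/373) = -139/(-20) + 457/373 = -139*(-1/20) + 457/373 = 139/20 + 457/373 = 60987/7460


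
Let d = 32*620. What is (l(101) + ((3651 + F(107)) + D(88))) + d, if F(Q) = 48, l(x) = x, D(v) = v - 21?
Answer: 23707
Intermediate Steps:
D(v) = -21 + v
d = 19840
(l(101) + ((3651 + F(107)) + D(88))) + d = (101 + ((3651 + 48) + (-21 + 88))) + 19840 = (101 + (3699 + 67)) + 19840 = (101 + 3766) + 19840 = 3867 + 19840 = 23707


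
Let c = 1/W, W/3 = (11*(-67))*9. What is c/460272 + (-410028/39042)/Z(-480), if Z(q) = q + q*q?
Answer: -30184509739/660812700549870 ≈ -4.5678e-5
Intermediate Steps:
Z(q) = q + q**2
W = -19899 (W = 3*((11*(-67))*9) = 3*(-737*9) = 3*(-6633) = -19899)
c = -1/19899 (c = 1/(-19899) = -1/19899 ≈ -5.0254e-5)
c/460272 + (-410028/39042)/Z(-480) = -1/19899/460272 + (-410028/39042)/((-480*(1 - 480))) = -1/19899*1/460272 + (-410028*1/39042)/((-480*(-479))) = -1/9158952528 - 68338/6507/229920 = -1/9158952528 - 68338/6507*1/229920 = -1/9158952528 - 34169/748044720 = -30184509739/660812700549870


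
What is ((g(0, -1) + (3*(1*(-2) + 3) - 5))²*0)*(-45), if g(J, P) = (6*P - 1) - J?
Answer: 0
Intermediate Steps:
g(J, P) = -1 - J + 6*P (g(J, P) = (-1 + 6*P) - J = -1 - J + 6*P)
((g(0, -1) + (3*(1*(-2) + 3) - 5))²*0)*(-45) = (((-1 - 1*0 + 6*(-1)) + (3*(1*(-2) + 3) - 5))²*0)*(-45) = (((-1 + 0 - 6) + (3*(-2 + 3) - 5))²*0)*(-45) = ((-7 + (3*1 - 5))²*0)*(-45) = ((-7 + (3 - 5))²*0)*(-45) = ((-7 - 2)²*0)*(-45) = ((-9)²*0)*(-45) = (81*0)*(-45) = 0*(-45) = 0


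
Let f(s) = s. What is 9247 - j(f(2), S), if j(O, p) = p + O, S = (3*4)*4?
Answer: 9197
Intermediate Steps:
S = 48 (S = 12*4 = 48)
j(O, p) = O + p
9247 - j(f(2), S) = 9247 - (2 + 48) = 9247 - 1*50 = 9247 - 50 = 9197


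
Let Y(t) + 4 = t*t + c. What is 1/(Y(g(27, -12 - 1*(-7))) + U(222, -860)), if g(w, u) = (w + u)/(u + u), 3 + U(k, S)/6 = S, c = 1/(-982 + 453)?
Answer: -13225/68467966 ≈ -0.00019316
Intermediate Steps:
c = -1/529 (c = 1/(-529) = -1/529 ≈ -0.0018904)
U(k, S) = -18 + 6*S
g(w, u) = (u + w)/(2*u) (g(w, u) = (u + w)/((2*u)) = (u + w)*(1/(2*u)) = (u + w)/(2*u))
Y(t) = -2117/529 + t**2 (Y(t) = -4 + (t*t - 1/529) = -4 + (t**2 - 1/529) = -4 + (-1/529 + t**2) = -2117/529 + t**2)
1/(Y(g(27, -12 - 1*(-7))) + U(222, -860)) = 1/((-2117/529 + (((-12 - 1*(-7)) + 27)/(2*(-12 - 1*(-7))))**2) + (-18 + 6*(-860))) = 1/((-2117/529 + (((-12 + 7) + 27)/(2*(-12 + 7)))**2) + (-18 - 5160)) = 1/((-2117/529 + ((1/2)*(-5 + 27)/(-5))**2) - 5178) = 1/((-2117/529 + ((1/2)*(-1/5)*22)**2) - 5178) = 1/((-2117/529 + (-11/5)**2) - 5178) = 1/((-2117/529 + 121/25) - 5178) = 1/(11084/13225 - 5178) = 1/(-68467966/13225) = -13225/68467966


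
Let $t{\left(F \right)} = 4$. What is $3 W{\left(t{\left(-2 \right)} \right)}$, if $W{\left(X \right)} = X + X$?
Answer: $24$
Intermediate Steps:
$W{\left(X \right)} = 2 X$
$3 W{\left(t{\left(-2 \right)} \right)} = 3 \cdot 2 \cdot 4 = 3 \cdot 8 = 24$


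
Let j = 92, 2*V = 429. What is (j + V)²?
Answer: 375769/4 ≈ 93942.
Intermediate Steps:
V = 429/2 (V = (½)*429 = 429/2 ≈ 214.50)
(j + V)² = (92 + 429/2)² = (613/2)² = 375769/4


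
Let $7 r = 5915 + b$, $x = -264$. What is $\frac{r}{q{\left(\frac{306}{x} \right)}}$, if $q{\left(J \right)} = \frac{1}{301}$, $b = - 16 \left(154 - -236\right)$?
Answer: $-13975$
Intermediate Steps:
$b = -6240$ ($b = - 16 \left(154 + 236\right) = \left(-16\right) 390 = -6240$)
$q{\left(J \right)} = \frac{1}{301}$
$r = - \frac{325}{7}$ ($r = \frac{5915 - 6240}{7} = \frac{1}{7} \left(-325\right) = - \frac{325}{7} \approx -46.429$)
$\frac{r}{q{\left(\frac{306}{x} \right)}} = - \frac{325 \frac{1}{\frac{1}{301}}}{7} = \left(- \frac{325}{7}\right) 301 = -13975$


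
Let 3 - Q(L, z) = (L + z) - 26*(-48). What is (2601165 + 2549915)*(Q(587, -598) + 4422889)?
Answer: 22776298637400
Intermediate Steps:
Q(L, z) = -1245 - L - z (Q(L, z) = 3 - ((L + z) - 26*(-48)) = 3 - ((L + z) + 1248) = 3 - (1248 + L + z) = 3 + (-1248 - L - z) = -1245 - L - z)
(2601165 + 2549915)*(Q(587, -598) + 4422889) = (2601165 + 2549915)*((-1245 - 1*587 - 1*(-598)) + 4422889) = 5151080*((-1245 - 587 + 598) + 4422889) = 5151080*(-1234 + 4422889) = 5151080*4421655 = 22776298637400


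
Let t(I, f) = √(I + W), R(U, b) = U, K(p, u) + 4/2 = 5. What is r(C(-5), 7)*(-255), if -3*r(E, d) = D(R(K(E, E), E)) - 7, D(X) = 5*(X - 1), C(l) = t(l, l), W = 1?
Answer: 255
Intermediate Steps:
K(p, u) = 3 (K(p, u) = -2 + 5 = 3)
t(I, f) = √(1 + I) (t(I, f) = √(I + 1) = √(1 + I))
C(l) = √(1 + l)
D(X) = -5 + 5*X (D(X) = 5*(-1 + X) = -5 + 5*X)
r(E, d) = -1 (r(E, d) = -((-5 + 5*3) - 7)/3 = -((-5 + 15) - 7)/3 = -(10 - 7)/3 = -⅓*3 = -1)
r(C(-5), 7)*(-255) = -1*(-255) = 255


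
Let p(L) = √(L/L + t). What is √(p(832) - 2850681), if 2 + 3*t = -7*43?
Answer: √(-2850681 + 10*I) ≈ 0.003 + 1688.4*I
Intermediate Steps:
t = -101 (t = -⅔ + (-7*43)/3 = -⅔ + (⅓)*(-301) = -⅔ - 301/3 = -101)
p(L) = 10*I (p(L) = √(L/L - 101) = √(1 - 101) = √(-100) = 10*I)
√(p(832) - 2850681) = √(10*I - 2850681) = √(-2850681 + 10*I)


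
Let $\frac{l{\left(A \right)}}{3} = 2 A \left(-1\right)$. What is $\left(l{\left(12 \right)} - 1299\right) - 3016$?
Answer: $-4387$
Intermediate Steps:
$l{\left(A \right)} = - 6 A$ ($l{\left(A \right)} = 3 \cdot 2 A \left(-1\right) = 3 \left(- 2 A\right) = - 6 A$)
$\left(l{\left(12 \right)} - 1299\right) - 3016 = \left(\left(-6\right) 12 - 1299\right) - 3016 = \left(-72 - 1299\right) - 3016 = -1371 - 3016 = -4387$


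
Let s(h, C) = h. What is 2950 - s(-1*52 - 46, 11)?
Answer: 3048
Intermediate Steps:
2950 - s(-1*52 - 46, 11) = 2950 - (-1*52 - 46) = 2950 - (-52 - 46) = 2950 - 1*(-98) = 2950 + 98 = 3048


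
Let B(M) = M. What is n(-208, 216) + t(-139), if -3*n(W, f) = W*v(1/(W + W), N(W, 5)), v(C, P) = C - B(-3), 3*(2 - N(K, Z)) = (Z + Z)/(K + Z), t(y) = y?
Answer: 413/6 ≈ 68.833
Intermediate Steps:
N(K, Z) = 2 - 2*Z/(3*(K + Z)) (N(K, Z) = 2 - (Z + Z)/(3*(K + Z)) = 2 - 2*Z/(3*(K + Z)))
v(C, P) = 3 + C (v(C, P) = C - 1*(-3) = C + 3 = 3 + C)
n(W, f) = -W*(3 + 1/(2*W))/3 (n(W, f) = -W*(3 + 1/(W + W))/3 = -W*(3 + 1/(2*W))/3)
n(-208, 216) + t(-139) = (-⅙ - 1*(-208)) - 139 = (-⅙ + 208) - 139 = 1247/6 - 139 = 413/6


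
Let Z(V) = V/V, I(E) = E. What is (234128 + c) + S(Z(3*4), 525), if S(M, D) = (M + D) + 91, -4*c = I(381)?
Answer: 938599/4 ≈ 2.3465e+5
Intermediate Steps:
Z(V) = 1
c = -381/4 (c = -1/4*381 = -381/4 ≈ -95.250)
S(M, D) = 91 + D + M (S(M, D) = (D + M) + 91 = 91 + D + M)
(234128 + c) + S(Z(3*4), 525) = (234128 - 381/4) + (91 + 525 + 1) = 936131/4 + 617 = 938599/4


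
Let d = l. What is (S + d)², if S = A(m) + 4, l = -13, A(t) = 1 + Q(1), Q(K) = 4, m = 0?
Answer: 16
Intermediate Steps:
A(t) = 5 (A(t) = 1 + 4 = 5)
d = -13
S = 9 (S = 5 + 4 = 9)
(S + d)² = (9 - 13)² = (-4)² = 16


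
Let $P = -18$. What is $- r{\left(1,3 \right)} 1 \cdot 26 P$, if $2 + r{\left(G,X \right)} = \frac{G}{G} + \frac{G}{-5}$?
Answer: $- \frac{2808}{5} \approx -561.6$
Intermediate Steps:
$r{\left(G,X \right)} = -1 - \frac{G}{5}$ ($r{\left(G,X \right)} = -2 + \left(\frac{G}{G} + \frac{G}{-5}\right) = -2 + \left(1 + G \left(- \frac{1}{5}\right)\right) = -2 - \left(-1 + \frac{G}{5}\right) = -1 - \frac{G}{5}$)
$- r{\left(1,3 \right)} 1 \cdot 26 P = - (-1 - \frac{1}{5}) 1 \cdot 26 \left(-18\right) = \left(-1\right) \left(- \frac{6}{5}\right) 1 \cdot 26 \left(-18\right) = \frac{6}{5} \cdot 1 \cdot 26 \left(-18\right) = \frac{6}{5} \cdot 26 \left(-18\right) = \frac{156}{5} \left(-18\right) = - \frac{2808}{5}$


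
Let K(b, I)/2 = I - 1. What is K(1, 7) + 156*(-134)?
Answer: -20892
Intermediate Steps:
K(b, I) = -2 + 2*I (K(b, I) = 2*(I - 1) = 2*(-1 + I) = -2 + 2*I)
K(1, 7) + 156*(-134) = (-2 + 2*7) + 156*(-134) = (-2 + 14) - 20904 = 12 - 20904 = -20892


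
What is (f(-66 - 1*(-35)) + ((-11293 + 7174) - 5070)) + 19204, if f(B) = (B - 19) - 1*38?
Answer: 9927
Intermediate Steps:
f(B) = -57 + B (f(B) = (-19 + B) - 38 = -57 + B)
(f(-66 - 1*(-35)) + ((-11293 + 7174) - 5070)) + 19204 = ((-57 + (-66 - 1*(-35))) + ((-11293 + 7174) - 5070)) + 19204 = ((-57 + (-66 + 35)) + (-4119 - 5070)) + 19204 = ((-57 - 31) - 9189) + 19204 = (-88 - 9189) + 19204 = -9277 + 19204 = 9927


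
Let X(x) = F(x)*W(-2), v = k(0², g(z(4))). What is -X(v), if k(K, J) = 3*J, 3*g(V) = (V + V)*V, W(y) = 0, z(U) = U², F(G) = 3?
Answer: 0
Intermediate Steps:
g(V) = 2*V²/3 (g(V) = ((V + V)*V)/3 = ((2*V)*V)/3 = (2*V²)/3 = 2*V²/3)
v = 512 (v = 3*(2*(4²)²/3) = 3*((⅔)*16²) = 3*((⅔)*256) = 3*(512/3) = 512)
X(x) = 0 (X(x) = 3*0 = 0)
-X(v) = -1*0 = 0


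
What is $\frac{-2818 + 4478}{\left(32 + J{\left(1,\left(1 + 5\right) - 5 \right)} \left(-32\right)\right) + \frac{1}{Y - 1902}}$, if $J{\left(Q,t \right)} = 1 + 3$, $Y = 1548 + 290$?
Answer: $- \frac{21248}{1229} \approx -17.289$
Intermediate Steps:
$Y = 1838$
$J{\left(Q,t \right)} = 4$
$\frac{-2818 + 4478}{\left(32 + J{\left(1,\left(1 + 5\right) - 5 \right)} \left(-32\right)\right) + \frac{1}{Y - 1902}} = \frac{-2818 + 4478}{\left(32 + 4 \left(-32\right)\right) + \frac{1}{1838 - 1902}} = \frac{1660}{\left(32 - 128\right) + \frac{1}{-64}} = \frac{1660}{-96 - \frac{1}{64}} = \frac{1660}{- \frac{6145}{64}} = 1660 \left(- \frac{64}{6145}\right) = - \frac{21248}{1229}$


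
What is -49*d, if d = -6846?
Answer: 335454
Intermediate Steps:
-49*d = -49*(-6846) = 335454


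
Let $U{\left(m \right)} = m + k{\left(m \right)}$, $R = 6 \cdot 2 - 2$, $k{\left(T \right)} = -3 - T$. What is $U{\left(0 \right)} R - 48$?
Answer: $-78$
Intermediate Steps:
$R = 10$ ($R = 12 - 2 = 10$)
$U{\left(m \right)} = -3$ ($U{\left(m \right)} = m - \left(3 + m\right) = -3$)
$U{\left(0 \right)} R - 48 = \left(-3\right) 10 - 48 = -30 - 48 = -78$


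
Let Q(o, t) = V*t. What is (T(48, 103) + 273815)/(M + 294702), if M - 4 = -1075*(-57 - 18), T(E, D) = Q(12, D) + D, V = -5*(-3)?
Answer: 275463/375331 ≈ 0.73392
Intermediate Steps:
V = 15
Q(o, t) = 15*t
T(E, D) = 16*D (T(E, D) = 15*D + D = 16*D)
M = 80629 (M = 4 - 1075*(-57 - 18) = 4 - 1075*(-75) = 4 + 80625 = 80629)
(T(48, 103) + 273815)/(M + 294702) = (16*103 + 273815)/(80629 + 294702) = (1648 + 273815)/375331 = 275463*(1/375331) = 275463/375331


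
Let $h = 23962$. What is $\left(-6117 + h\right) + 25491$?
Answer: $43336$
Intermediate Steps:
$\left(-6117 + h\right) + 25491 = \left(-6117 + 23962\right) + 25491 = 17845 + 25491 = 43336$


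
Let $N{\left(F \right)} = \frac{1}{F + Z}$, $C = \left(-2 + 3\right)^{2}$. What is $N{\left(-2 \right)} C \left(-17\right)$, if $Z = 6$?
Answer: $- \frac{17}{4} \approx -4.25$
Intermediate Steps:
$C = 1$ ($C = 1^{2} = 1$)
$N{\left(F \right)} = \frac{1}{6 + F}$ ($N{\left(F \right)} = \frac{1}{F + 6} = \frac{1}{6 + F}$)
$N{\left(-2 \right)} C \left(-17\right) = \frac{1}{6 - 2} \cdot 1 \left(-17\right) = \frac{1}{4} \cdot 1 \left(-17\right) = \frac{1}{4} \left(-17\right) = - \frac{17}{4}$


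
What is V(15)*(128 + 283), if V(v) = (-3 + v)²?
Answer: 59184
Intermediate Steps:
V(15)*(128 + 283) = (-3 + 15)²*(128 + 283) = 12²*411 = 144*411 = 59184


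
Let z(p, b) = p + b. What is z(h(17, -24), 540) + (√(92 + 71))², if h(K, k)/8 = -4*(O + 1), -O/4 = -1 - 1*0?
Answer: 543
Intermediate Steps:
O = 4 (O = -4*(-1 - 1*0) = -4*(-1 + 0) = -4*(-1) = 4)
h(K, k) = -160 (h(K, k) = 8*(-4*(4 + 1)) = 8*(-4*5) = 8*(-20) = -160)
z(p, b) = b + p
z(h(17, -24), 540) + (√(92 + 71))² = (540 - 160) + (√(92 + 71))² = 380 + (√163)² = 380 + 163 = 543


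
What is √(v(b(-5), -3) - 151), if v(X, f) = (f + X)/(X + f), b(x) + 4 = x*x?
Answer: 5*I*√6 ≈ 12.247*I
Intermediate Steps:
b(x) = -4 + x² (b(x) = -4 + x*x = -4 + x²)
v(X, f) = 1 (v(X, f) = (X + f)/(X + f) = 1)
√(v(b(-5), -3) - 151) = √(1 - 151) = √(-150) = 5*I*√6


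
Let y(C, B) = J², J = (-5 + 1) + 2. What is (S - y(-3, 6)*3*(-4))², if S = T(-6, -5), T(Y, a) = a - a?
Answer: 2304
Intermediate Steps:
T(Y, a) = 0
J = -2 (J = -4 + 2 = -2)
S = 0
y(C, B) = 4 (y(C, B) = (-2)² = 4)
(S - y(-3, 6)*3*(-4))² = (0 - 4*3*(-4))² = (0 - 12*(-4))² = (0 - 1*(-48))² = (0 + 48)² = 48² = 2304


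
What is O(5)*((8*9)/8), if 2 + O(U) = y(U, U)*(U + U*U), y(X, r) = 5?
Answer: 1332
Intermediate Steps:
O(U) = -2 + 5*U + 5*U**2 (O(U) = -2 + 5*(U + U*U) = -2 + 5*(U + U**2) = -2 + (5*U + 5*U**2) = -2 + 5*U + 5*U**2)
O(5)*((8*9)/8) = (-2 + 5*5 + 5*5**2)*((8*9)/8) = (-2 + 25 + 5*25)*(72*(1/8)) = (-2 + 25 + 125)*9 = 148*9 = 1332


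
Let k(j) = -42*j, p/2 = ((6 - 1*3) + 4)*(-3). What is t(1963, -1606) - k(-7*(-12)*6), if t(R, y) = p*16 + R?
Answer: 22459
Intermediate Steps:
p = -42 (p = 2*(((6 - 1*3) + 4)*(-3)) = 2*(((6 - 3) + 4)*(-3)) = 2*((3 + 4)*(-3)) = 2*(7*(-3)) = 2*(-21) = -42)
t(R, y) = -672 + R (t(R, y) = -42*16 + R = -672 + R)
t(1963, -1606) - k(-7*(-12)*6) = (-672 + 1963) - (-42)*-7*(-12)*6 = 1291 - (-42)*84*6 = 1291 - (-42)*504 = 1291 - 1*(-21168) = 1291 + 21168 = 22459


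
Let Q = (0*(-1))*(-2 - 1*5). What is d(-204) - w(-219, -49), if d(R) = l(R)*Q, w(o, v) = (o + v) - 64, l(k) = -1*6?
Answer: 332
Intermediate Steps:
l(k) = -6
Q = 0 (Q = 0*(-2 - 5) = 0*(-7) = 0)
w(o, v) = -64 + o + v
d(R) = 0 (d(R) = -6*0 = 0)
d(-204) - w(-219, -49) = 0 - (-64 - 219 - 49) = 0 - 1*(-332) = 0 + 332 = 332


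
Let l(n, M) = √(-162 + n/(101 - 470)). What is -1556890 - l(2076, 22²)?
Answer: -1556890 - 13*I*√15006/123 ≈ -1.5569e+6 - 12.947*I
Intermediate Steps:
l(n, M) = √(-162 - n/369) (l(n, M) = √(-162 + n/(-369)) = √(-162 + n*(-1/369)) = √(-162 - n/369))
-1556890 - l(2076, 22²) = -1556890 - √(-2450898 - 41*2076)/123 = -1556890 - √(-2450898 - 85116)/123 = -1556890 - √(-2536014)/123 = -1556890 - 13*I*√15006/123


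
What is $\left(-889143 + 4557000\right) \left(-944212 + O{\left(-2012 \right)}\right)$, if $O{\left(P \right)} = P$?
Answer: $-3470614321968$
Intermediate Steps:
$\left(-889143 + 4557000\right) \left(-944212 + O{\left(-2012 \right)}\right) = \left(-889143 + 4557000\right) \left(-944212 - 2012\right) = 3667857 \left(-946224\right) = -3470614321968$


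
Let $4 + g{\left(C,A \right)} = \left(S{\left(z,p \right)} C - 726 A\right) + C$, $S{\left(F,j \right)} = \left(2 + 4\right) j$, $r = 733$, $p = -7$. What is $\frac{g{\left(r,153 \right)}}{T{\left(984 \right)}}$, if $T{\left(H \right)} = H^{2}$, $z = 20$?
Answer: $- \frac{47045}{322752} \approx -0.14576$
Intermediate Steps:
$S{\left(F,j \right)} = 6 j$
$g{\left(C,A \right)} = -4 - 726 A - 41 C$ ($g{\left(C,A \right)} = -4 - \left(- C + 726 A - 6 \left(-7\right) C\right) = -4 + \left(\left(- 42 C - 726 A\right) + C\right) = -4 + \left(\left(- 726 A - 42 C\right) + C\right) = -4 - \left(41 C + 726 A\right) = -4 - 726 A - 41 C$)
$\frac{g{\left(r,153 \right)}}{T{\left(984 \right)}} = \frac{-4 - 111078 - 30053}{984^{2}} = \frac{-4 - 111078 - 30053}{968256} = \left(-141135\right) \frac{1}{968256} = - \frac{47045}{322752}$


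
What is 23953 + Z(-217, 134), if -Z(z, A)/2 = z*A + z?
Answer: 82543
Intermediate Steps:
Z(z, A) = -2*z - 2*A*z (Z(z, A) = -2*(z*A + z) = -2*(A*z + z) = -2*(z + A*z) = -2*z - 2*A*z)
23953 + Z(-217, 134) = 23953 - 2*(-217)*(1 + 134) = 23953 - 2*(-217)*135 = 23953 + 58590 = 82543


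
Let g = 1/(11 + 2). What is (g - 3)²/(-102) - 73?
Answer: -629909/8619 ≈ -73.084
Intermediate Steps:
g = 1/13 ≈ 0.076923
(g - 3)²/(-102) - 73 = (1/13 - 3)²/(-102) - 73 = (-38/13)²*(-1/102) - 73 = (1444/169)*(-1/102) - 73 = -722/8619 - 73 = -629909/8619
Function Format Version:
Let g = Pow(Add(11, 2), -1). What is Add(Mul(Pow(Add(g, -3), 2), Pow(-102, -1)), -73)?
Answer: Rational(-629909, 8619) ≈ -73.084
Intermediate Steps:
g = Rational(1, 13) (g = Pow(13, -1) = Rational(1, 13) ≈ 0.076923)
Add(Mul(Pow(Add(g, -3), 2), Pow(-102, -1)), -73) = Add(Mul(Pow(Add(Rational(1, 13), -3), 2), Pow(-102, -1)), -73) = Add(Mul(Pow(Rational(-38, 13), 2), Rational(-1, 102)), -73) = Add(Mul(Rational(1444, 169), Rational(-1, 102)), -73) = Add(Rational(-722, 8619), -73) = Rational(-629909, 8619)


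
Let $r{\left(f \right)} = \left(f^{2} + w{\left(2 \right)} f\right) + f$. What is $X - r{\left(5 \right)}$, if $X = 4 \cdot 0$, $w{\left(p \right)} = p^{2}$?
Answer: $-50$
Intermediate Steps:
$X = 0$
$r{\left(f \right)} = f^{2} + 5 f$ ($r{\left(f \right)} = \left(f^{2} + 2^{2} f\right) + f = \left(f^{2} + 4 f\right) + f = f^{2} + 5 f$)
$X - r{\left(5 \right)} = 0 - 5 \left(5 + 5\right) = 0 - 5 \cdot 10 = 0 - 50 = -50$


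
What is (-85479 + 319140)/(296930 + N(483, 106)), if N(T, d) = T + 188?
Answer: 233661/297601 ≈ 0.78515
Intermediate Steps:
N(T, d) = 188 + T
(-85479 + 319140)/(296930 + N(483, 106)) = (-85479 + 319140)/(296930 + (188 + 483)) = 233661/(296930 + 671) = 233661/297601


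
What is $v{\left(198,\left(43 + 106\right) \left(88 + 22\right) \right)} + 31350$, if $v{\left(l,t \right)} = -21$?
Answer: $31329$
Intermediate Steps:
$v{\left(198,\left(43 + 106\right) \left(88 + 22\right) \right)} + 31350 = -21 + 31350 = 31329$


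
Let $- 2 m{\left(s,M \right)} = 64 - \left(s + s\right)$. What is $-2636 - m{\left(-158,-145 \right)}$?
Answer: $-2446$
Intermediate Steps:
$m{\left(s,M \right)} = -32 + s$ ($m{\left(s,M \right)} = - \frac{64 - \left(s + s\right)}{2} = - \frac{64 - 2 s}{2} = -32 + s$)
$-2636 - m{\left(-158,-145 \right)} = -2636 - \left(-32 - 158\right) = -2636 - -190 = -2636 + 190 = -2446$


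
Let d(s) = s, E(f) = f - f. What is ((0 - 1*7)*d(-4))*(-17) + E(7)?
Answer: -476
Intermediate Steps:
E(f) = 0
((0 - 1*7)*d(-4))*(-17) + E(7) = ((0 - 1*7)*(-4))*(-17) + 0 = ((0 - 7)*(-4))*(-17) + 0 = -7*(-4)*(-17) + 0 = 28*(-17) + 0 = -476 + 0 = -476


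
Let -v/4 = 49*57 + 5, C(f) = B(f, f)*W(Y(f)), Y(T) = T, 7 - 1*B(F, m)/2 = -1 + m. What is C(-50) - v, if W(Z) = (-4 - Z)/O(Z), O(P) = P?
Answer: 277132/25 ≈ 11085.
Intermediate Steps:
B(F, m) = 16 - 2*m (B(F, m) = 14 - 2*(-1 + m) = 14 + (2 - 2*m) = 16 - 2*m)
W(Z) = (-4 - Z)/Z
C(f) = (-4 - f)*(16 - 2*f)/f (C(f) = (16 - 2*f)*((-4 - f)/f) = (-4 - f)*(16 - 2*f)/f)
v = -11192 (v = -4*(49*57 + 5) = -4*(2793 + 5) = -4*2798 = -11192)
C(-50) - v = (-8 - 64/(-50) + 2*(-50)) - 1*(-11192) = (-8 - 64*(-1/50) - 100) + 11192 = (-8 + 32/25 - 100) + 11192 = -2668/25 + 11192 = 277132/25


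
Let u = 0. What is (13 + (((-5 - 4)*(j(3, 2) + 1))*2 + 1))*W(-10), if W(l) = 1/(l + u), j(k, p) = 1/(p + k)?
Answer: 19/25 ≈ 0.76000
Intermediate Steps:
j(k, p) = 1/(k + p)
W(l) = 1/l (W(l) = 1/(l + 0) = 1/l)
(13 + (((-5 - 4)*(j(3, 2) + 1))*2 + 1))*W(-10) = (13 + (((-5 - 4)*(1/(3 + 2) + 1))*2 + 1))/(-10) = (13 + (-9*(1/5 + 1)*2 + 1))*(-⅒) = (13 + (-9*(⅕ + 1)*2 + 1))*(-⅒) = (13 + (-9*6/5*2 + 1))*(-⅒) = (13 + (-54/5*2 + 1))*(-⅒) = (13 + (-108/5 + 1))*(-⅒) = (13 - 103/5)*(-⅒) = -38/5*(-⅒) = 19/25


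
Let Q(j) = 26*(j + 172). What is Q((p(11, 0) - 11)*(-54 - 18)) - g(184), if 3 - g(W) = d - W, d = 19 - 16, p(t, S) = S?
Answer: 24880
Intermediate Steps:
d = 3
Q(j) = 4472 + 26*j (Q(j) = 26*(172 + j) = 4472 + 26*j)
g(W) = W (g(W) = 3 - (3 - W) = 3 + (-3 + W) = W)
Q((p(11, 0) - 11)*(-54 - 18)) - g(184) = (4472 + 26*((0 - 11)*(-54 - 18))) - 1*184 = (4472 + 26*(-11*(-72))) - 184 = (4472 + 26*792) - 184 = (4472 + 20592) - 184 = 25064 - 184 = 24880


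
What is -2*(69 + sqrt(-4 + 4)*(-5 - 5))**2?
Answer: -9522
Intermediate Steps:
-2*(69 + sqrt(-4 + 4)*(-5 - 5))**2 = -2*(69 + sqrt(0)*(-10))**2 = -2*(69 + 0*(-10))**2 = -2*(69 + 0)**2 = -2*69**2 = -2*4761 = -9522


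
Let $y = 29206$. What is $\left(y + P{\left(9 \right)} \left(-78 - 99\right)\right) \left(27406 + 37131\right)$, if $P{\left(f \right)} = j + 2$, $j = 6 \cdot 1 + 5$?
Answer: $1736367985$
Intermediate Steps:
$j = 11$ ($j = 6 + 5 = 11$)
$P{\left(f \right)} = 13$ ($P{\left(f \right)} = 11 + 2 = 13$)
$\left(y + P{\left(9 \right)} \left(-78 - 99\right)\right) \left(27406 + 37131\right) = \left(29206 + 13 \left(-78 - 99\right)\right) \left(27406 + 37131\right) = \left(29206 + 13 \left(-177\right)\right) 64537 = \left(29206 - 2301\right) 64537 = 26905 \cdot 64537 = 1736367985$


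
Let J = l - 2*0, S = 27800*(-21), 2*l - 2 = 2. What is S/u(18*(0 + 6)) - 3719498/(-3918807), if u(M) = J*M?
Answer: -10587944977/3918807 ≈ -2701.8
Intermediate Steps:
l = 2 (l = 1 + (½)*2 = 1 + 1 = 2)
S = -583800
J = 2 (J = 2 - 2*0 = 2 + 0 = 2)
u(M) = 2*M
S/u(18*(0 + 6)) - 3719498/(-3918807) = -583800*1/(36*(0 + 6)) - 3719498/(-3918807) = -583800/(2*(18*6)) - 3719498*(-1/3918807) = -583800/(2*108) + 3719498/3918807 = -583800/216 + 3719498/3918807 = -583800*1/216 + 3719498/3918807 = -24325/9 + 3719498/3918807 = -10587944977/3918807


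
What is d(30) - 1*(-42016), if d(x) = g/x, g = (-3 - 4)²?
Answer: 1260529/30 ≈ 42018.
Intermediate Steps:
g = 49 (g = (-7)² = 49)
d(x) = 49/x
d(30) - 1*(-42016) = 49/30 - 1*(-42016) = 49*(1/30) + 42016 = 49/30 + 42016 = 1260529/30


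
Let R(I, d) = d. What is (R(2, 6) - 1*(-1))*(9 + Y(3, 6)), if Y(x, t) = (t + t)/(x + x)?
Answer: 77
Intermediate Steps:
Y(x, t) = t/x (Y(x, t) = (2*t)/((2*x)) = (2*t)*(1/(2*x)) = t/x)
(R(2, 6) - 1*(-1))*(9 + Y(3, 6)) = (6 - 1*(-1))*(9 + 6/3) = (6 + 1)*(9 + 6*(⅓)) = 7*(9 + 2) = 7*11 = 77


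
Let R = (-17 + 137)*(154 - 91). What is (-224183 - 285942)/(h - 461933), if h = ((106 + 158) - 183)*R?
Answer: -510125/150427 ≈ -3.3912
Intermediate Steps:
R = 7560 (R = 120*63 = 7560)
h = 612360 (h = ((106 + 158) - 183)*7560 = (264 - 183)*7560 = 81*7560 = 612360)
(-224183 - 285942)/(h - 461933) = (-224183 - 285942)/(612360 - 461933) = -510125/150427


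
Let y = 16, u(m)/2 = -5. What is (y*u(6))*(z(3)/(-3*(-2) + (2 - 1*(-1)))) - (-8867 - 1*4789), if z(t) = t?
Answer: 40808/3 ≈ 13603.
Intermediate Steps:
u(m) = -10 (u(m) = 2*(-5) = -10)
(y*u(6))*(z(3)/(-3*(-2) + (2 - 1*(-1)))) - (-8867 - 1*4789) = (16*(-10))*(3/(-3*(-2) + (2 - 1*(-1)))) - (-8867 - 1*4789) = -480/(6 + (2 + 1)) - (-8867 - 4789) = -480/(6 + 3) - 1*(-13656) = -480/9 + 13656 = -160*⅓ + 13656 = -160/3 + 13656 = 40808/3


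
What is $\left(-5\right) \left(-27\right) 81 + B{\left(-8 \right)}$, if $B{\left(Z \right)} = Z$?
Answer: $10927$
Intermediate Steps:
$\left(-5\right) \left(-27\right) 81 + B{\left(-8 \right)} = \left(-5\right) \left(-27\right) 81 - 8 = 135 \cdot 81 - 8 = 10935 - 8 = 10927$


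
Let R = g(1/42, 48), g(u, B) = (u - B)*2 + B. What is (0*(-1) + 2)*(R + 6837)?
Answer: 285140/21 ≈ 13578.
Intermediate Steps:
g(u, B) = -B + 2*u (g(u, B) = (-2*B + 2*u) + B = -B + 2*u)
R = -1007/21 (R = -1*48 + 2/42 = -48 + 2*(1/42) = -48 + 1/21 = -1007/21 ≈ -47.952)
(0*(-1) + 2)*(R + 6837) = (0*(-1) + 2)*(-1007/21 + 6837) = (0 + 2)*(142570/21) = 2*(142570/21) = 285140/21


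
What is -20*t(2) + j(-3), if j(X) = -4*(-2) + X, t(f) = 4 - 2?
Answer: -35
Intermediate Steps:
t(f) = 2
j(X) = 8 + X
-20*t(2) + j(-3) = -20*2 + (8 - 3) = -40 + 5 = -35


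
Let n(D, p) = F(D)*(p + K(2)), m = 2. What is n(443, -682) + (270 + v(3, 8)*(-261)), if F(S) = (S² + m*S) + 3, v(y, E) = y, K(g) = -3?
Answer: -135040043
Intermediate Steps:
F(S) = 3 + S² + 2*S (F(S) = (S² + 2*S) + 3 = 3 + S² + 2*S)
n(D, p) = (-3 + p)*(3 + D² + 2*D) (n(D, p) = (3 + D² + 2*D)*(p - 3) = (3 + D² + 2*D)*(-3 + p) = (-3 + p)*(3 + D² + 2*D))
n(443, -682) + (270 + v(3, 8)*(-261)) = (-3 - 682)*(3 + 443² + 2*443) + (270 + 3*(-261)) = -685*(3 + 196249 + 886) + (270 - 783) = -685*197138 - 513 = -135039530 - 513 = -135040043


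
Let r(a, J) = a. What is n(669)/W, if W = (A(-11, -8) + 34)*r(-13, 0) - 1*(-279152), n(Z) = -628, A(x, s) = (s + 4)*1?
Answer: -314/139381 ≈ -0.0022528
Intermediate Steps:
A(x, s) = 4 + s (A(x, s) = (4 + s)*1 = 4 + s)
W = 278762 (W = ((4 - 8) + 34)*(-13) - 1*(-279152) = (-4 + 34)*(-13) + 279152 = 30*(-13) + 279152 = -390 + 279152 = 278762)
n(669)/W = -628/278762 = -628*1/278762 = -314/139381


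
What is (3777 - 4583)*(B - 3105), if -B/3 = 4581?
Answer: 13579488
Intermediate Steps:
B = -13743 (B = -3*4581 = -13743)
(3777 - 4583)*(B - 3105) = (3777 - 4583)*(-13743 - 3105) = -806*(-16848) = 13579488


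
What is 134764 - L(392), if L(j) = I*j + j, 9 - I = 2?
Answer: 131628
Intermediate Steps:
I = 7 (I = 9 - 1*2 = 9 - 2 = 7)
L(j) = 8*j (L(j) = 7*j + j = 8*j)
134764 - L(392) = 134764 - 8*392 = 134764 - 1*3136 = 134764 - 3136 = 131628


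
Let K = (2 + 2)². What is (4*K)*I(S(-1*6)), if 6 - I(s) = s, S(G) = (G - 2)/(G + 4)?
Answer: 128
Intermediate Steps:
S(G) = (-2 + G)/(4 + G)
K = 16 (K = 4² = 16)
I(s) = 6 - s
(4*K)*I(S(-1*6)) = (4*16)*(6 - (-2 - 1*6)/(4 - 1*6)) = 64*(6 - (-2 - 6)/(4 - 6)) = 64*(6 - (-8)/(-2)) = 64*(6 - (-1)*(-8)/2) = 64*(6 - 1*4) = 64*(6 - 4) = 64*2 = 128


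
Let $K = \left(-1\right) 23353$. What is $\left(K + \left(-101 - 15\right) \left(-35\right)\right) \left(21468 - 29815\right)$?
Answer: $161038671$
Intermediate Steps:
$K = -23353$
$\left(K + \left(-101 - 15\right) \left(-35\right)\right) \left(21468 - 29815\right) = \left(-23353 + \left(-101 - 15\right) \left(-35\right)\right) \left(21468 - 29815\right) = \left(-23353 - -4060\right) \left(-8347\right) = \left(-23353 + 4060\right) \left(-8347\right) = \left(-19293\right) \left(-8347\right) = 161038671$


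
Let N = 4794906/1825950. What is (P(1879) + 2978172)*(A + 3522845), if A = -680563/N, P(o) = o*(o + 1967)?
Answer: 26615897128454793720/799151 ≈ 3.3305e+13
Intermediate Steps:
N = 799151/304325 (N = 4794906*(1/1825950) = 799151/304325 ≈ 2.6260)
P(o) = o*(1967 + o)
A = -207112334975/799151 (A = -680563/799151/304325 = -680563*304325/799151 = -207112334975/799151 ≈ -2.5917e+5)
(P(1879) + 2978172)*(A + 3522845) = (1879*(1967 + 1879) + 2978172)*(-207112334975/799151 + 3522845) = (1879*3846 + 2978172)*(2608172769620/799151) = (7226634 + 2978172)*(2608172769620/799151) = 10204806*(2608172769620/799151) = 26615897128454793720/799151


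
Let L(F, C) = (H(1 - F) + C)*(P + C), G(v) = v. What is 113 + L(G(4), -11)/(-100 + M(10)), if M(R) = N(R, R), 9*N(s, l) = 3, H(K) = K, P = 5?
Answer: 33535/299 ≈ 112.16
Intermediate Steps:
N(s, l) = ⅓ (N(s, l) = (⅑)*3 = ⅓)
M(R) = ⅓
L(F, C) = (5 + C)*(1 + C - F) (L(F, C) = ((1 - F) + C)*(5 + C) = (1 + C - F)*(5 + C) = (5 + C)*(1 + C - F))
113 + L(G(4), -11)/(-100 + M(10)) = 113 + (5 + (-11)² - 5*4 + 6*(-11) - 1*(-11)*4)/(-100 + ⅓) = 113 + (5 + 121 - 20 - 66 + 44)/(-299/3) = 113 + 84*(-3/299) = 113 - 252/299 = 33535/299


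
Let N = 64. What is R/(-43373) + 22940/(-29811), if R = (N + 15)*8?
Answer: -1013817172/1292992503 ≈ -0.78409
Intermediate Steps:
R = 632 (R = (64 + 15)*8 = 79*8 = 632)
R/(-43373) + 22940/(-29811) = 632/(-43373) + 22940/(-29811) = 632*(-1/43373) + 22940*(-1/29811) = -632/43373 - 22940/29811 = -1013817172/1292992503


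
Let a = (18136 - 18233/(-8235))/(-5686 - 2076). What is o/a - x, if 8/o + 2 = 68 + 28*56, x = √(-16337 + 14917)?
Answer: -255680280/122033813681 - 2*I*√355 ≈ -0.0020952 - 37.683*I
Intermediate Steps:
x = 2*I*√355 (x = √(-1420) = 2*I*√355 ≈ 37.683*I)
o = 4/817 (o = 8/(-2 + (68 + 28*56)) = 8/(-2 + (68 + 1568)) = 8/(-2 + 1636) = 8/1634 = 8*(1/1634) = 4/817 ≈ 0.0048960)
a = -149368193/63920070 (a = (18136 - 18233*(-1/8235))/(-7762) = (18136 + 18233/8235)*(-1/7762) = (149368193/8235)*(-1/7762) = -149368193/63920070 ≈ -2.3368)
o/a - x = 4/(817*(-149368193/63920070)) - 2*I*√355 = (4/817)*(-63920070/149368193) - 2*I*√355 = -255680280/122033813681 - 2*I*√355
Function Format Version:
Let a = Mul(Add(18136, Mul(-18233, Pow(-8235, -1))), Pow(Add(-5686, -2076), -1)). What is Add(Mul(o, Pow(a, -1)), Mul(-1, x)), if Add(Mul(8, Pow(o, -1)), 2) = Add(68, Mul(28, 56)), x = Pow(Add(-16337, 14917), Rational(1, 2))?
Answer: Add(Rational(-255680280, 122033813681), Mul(-2, I, Pow(355, Rational(1, 2)))) ≈ Add(-0.0020952, Mul(-37.683, I))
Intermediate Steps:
x = Mul(2, I, Pow(355, Rational(1, 2))) (x = Pow(-1420, Rational(1, 2)) = Mul(2, I, Pow(355, Rational(1, 2))) ≈ Mul(37.683, I))
o = Rational(4, 817) (o = Mul(8, Pow(Add(-2, Add(68, Mul(28, 56))), -1)) = Mul(8, Pow(Add(-2, Add(68, 1568)), -1)) = Mul(8, Pow(Add(-2, 1636), -1)) = Mul(8, Pow(1634, -1)) = Mul(8, Rational(1, 1634)) = Rational(4, 817) ≈ 0.0048960)
a = Rational(-149368193, 63920070) (a = Mul(Add(18136, Mul(-18233, Rational(-1, 8235))), Pow(-7762, -1)) = Mul(Add(18136, Rational(18233, 8235)), Rational(-1, 7762)) = Mul(Rational(149368193, 8235), Rational(-1, 7762)) = Rational(-149368193, 63920070) ≈ -2.3368)
Add(Mul(o, Pow(a, -1)), Mul(-1, x)) = Add(Mul(Rational(4, 817), Pow(Rational(-149368193, 63920070), -1)), Mul(-1, Mul(2, I, Pow(355, Rational(1, 2))))) = Add(Mul(Rational(4, 817), Rational(-63920070, 149368193)), Mul(-2, I, Pow(355, Rational(1, 2)))) = Add(Rational(-255680280, 122033813681), Mul(-2, I, Pow(355, Rational(1, 2))))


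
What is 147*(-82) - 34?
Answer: -12088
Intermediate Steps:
147*(-82) - 34 = -12054 - 34 = -12088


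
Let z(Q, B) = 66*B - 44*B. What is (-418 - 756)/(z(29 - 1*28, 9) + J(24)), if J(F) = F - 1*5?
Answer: -1174/217 ≈ -5.4101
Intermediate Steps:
J(F) = -5 + F (J(F) = F - 5 = -5 + F)
z(Q, B) = 22*B
(-418 - 756)/(z(29 - 1*28, 9) + J(24)) = (-418 - 756)/(22*9 + (-5 + 24)) = -1174/(198 + 19) = -1174/217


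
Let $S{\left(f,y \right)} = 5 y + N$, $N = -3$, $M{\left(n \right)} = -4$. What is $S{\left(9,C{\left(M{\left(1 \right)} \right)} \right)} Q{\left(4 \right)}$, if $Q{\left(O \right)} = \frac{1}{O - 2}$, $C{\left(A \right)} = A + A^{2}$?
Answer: $\frac{57}{2} \approx 28.5$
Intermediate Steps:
$S{\left(f,y \right)} = -3 + 5 y$ ($S{\left(f,y \right)} = 5 y - 3 = -3 + 5 y$)
$Q{\left(O \right)} = \frac{1}{-2 + O}$
$S{\left(9,C{\left(M{\left(1 \right)} \right)} \right)} Q{\left(4 \right)} = \frac{-3 + 5 \left(- 4 \left(1 - 4\right)\right)}{-2 + 4} = \frac{-3 + 5 \left(\left(-4\right) \left(-3\right)\right)}{2} = \left(-3 + 5 \cdot 12\right) \frac{1}{2} = \left(-3 + 60\right) \frac{1}{2} = 57 \cdot \frac{1}{2} = \frac{57}{2}$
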